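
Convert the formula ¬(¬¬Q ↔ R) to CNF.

¬(¬¬Q ↔ R)
≡ ¬((¬¬Q → R) ∧ (R → ¬¬Q))   [eliminate ↔]
≡ ¬((¬¬¬Q ∨ R) ∧ (R → ¬¬Q))   [eliminate →]
≡ ¬((¬¬¬Q ∨ R) ∧ (¬R ∨ ¬¬Q))   [eliminate →]
≡ ¬(¬¬¬Q ∨ R) ∨ ¬(¬R ∨ ¬¬Q)   [De Morgan]
≡ ¬¬¬¬Q ∧ ¬R ∨ ¬(¬R ∨ ¬¬Q)   [De Morgan]
≡ ¬¬Q ∧ ¬R ∨ ¬(¬R ∨ ¬¬Q)   [double negation]
≡ Q ∧ ¬R ∨ ¬(¬R ∨ ¬¬Q)   [double negation]
≡ Q ∧ ¬R ∨ ¬¬R ∧ ¬¬¬Q   [De Morgan]
≡ Q ∧ ¬R ∨ R ∧ ¬¬¬Q   [double negation]
≡ Q ∧ ¬R ∨ R ∧ ¬Q   [double negation]
≡ (Q ∨ R) ∧ (Q ∨ ¬Q) ∧ (¬R ∨ R) ∧ (¬R ∨ ¬Q)   [distribute ∨ over ∧]
≡ (Q ∨ R) ∧ (¬R ∨ ¬Q)   [simplify]

(Q ∨ R) ∧ (¬R ∨ ¬Q)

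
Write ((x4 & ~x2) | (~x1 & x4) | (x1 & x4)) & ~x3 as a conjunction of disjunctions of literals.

((x4 & ~x2) | (~x1 & x4) | (x1 & x4)) & ~x3
≡ (x4 | ~x1 | x1) & (x4 | ~x1 | x4) & (x4 | x4 | x1) & (x4 | x4 | x4) & (~x2 | ~x1 | x1) & (~x2 | ~x1 | x4) & (~x2 | x4 | x1) & (~x2 | x4 | x4) & ~x3   — distribute | over &
≡ x4 & ~x3   — simplify

x4 & ~x3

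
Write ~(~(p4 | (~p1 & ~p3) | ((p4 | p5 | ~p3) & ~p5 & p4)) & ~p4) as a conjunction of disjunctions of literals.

(p4 | ~p1) & (p4 | ~p3)

~(~(p4 | (~p1 & ~p3) | ((p4 | p5 | ~p3) & ~p5 & p4)) & ~p4)
≡ ~~(p4 | (~p1 & ~p3) | ((p4 | p5 | ~p3) & ~p5 & p4)) | ~~p4   [De Morgan]
≡ p4 | (~p1 & ~p3) | ((p4 | p5 | ~p3) & ~p5 & p4) | ~~p4   [double negation]
≡ p4 | (~p1 & ~p3) | ((p4 | p5 | ~p3) & ~p5 & p4) | p4   [double negation]
≡ (p4 | ~p1 | p4 | p5 | ~p3 | p4) & (p4 | ~p1 | ~p5 | p4) & (p4 | ~p1 | p4 | p4) & (p4 | ~p3 | p4 | p5 | ~p3 | p4) & (p4 | ~p3 | ~p5 | p4) & (p4 | ~p3 | p4 | p4)   [distribute | over &]
≡ (p4 | ~p1) & (p4 | ~p3)   [simplify]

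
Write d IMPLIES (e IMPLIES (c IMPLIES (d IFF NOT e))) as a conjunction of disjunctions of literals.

NOT d OR NOT e OR NOT c

d IMPLIES (e IMPLIES (c IMPLIES (d IFF NOT e)))
⇔ NOT d OR (e IMPLIES (c IMPLIES (d IFF NOT e)))   (eliminate IMPLIES)
⇔ NOT d OR NOT e OR (c IMPLIES (d IFF NOT e))   (eliminate IMPLIES)
⇔ NOT d OR NOT e OR NOT c OR (d IFF NOT e)   (eliminate IMPLIES)
⇔ NOT d OR NOT e OR NOT c OR ((d IMPLIES NOT e) AND (NOT e IMPLIES d))   (eliminate IFF)
⇔ NOT d OR NOT e OR NOT c OR ((NOT d OR NOT e) AND (NOT e IMPLIES d))   (eliminate IMPLIES)
⇔ NOT d OR NOT e OR NOT c OR ((NOT d OR NOT e) AND (NOT NOT e OR d))   (eliminate IMPLIES)
⇔ NOT d OR NOT e OR NOT c OR ((NOT d OR NOT e) AND (e OR d))   (double negation)
⇔ (NOT d OR NOT e OR NOT c OR NOT d OR NOT e) AND (NOT d OR NOT e OR NOT c OR e OR d)   (distribute OR over AND)
⇔ NOT d OR NOT e OR NOT c   (simplify)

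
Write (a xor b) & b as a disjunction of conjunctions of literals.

(a xor b) & b
≡ ((a & ~b) | (~a & b)) & b
≡ (a & ~b & b) | (~a & b & b)
≡ ~a & b

~a & b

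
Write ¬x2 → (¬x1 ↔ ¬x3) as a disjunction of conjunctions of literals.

x2 ∨ (x1 ∧ x3) ∨ (¬x3 ∧ ¬x1)

¬x2 → (¬x1 ↔ ¬x3)
≡ ¬¬x2 ∨ (¬x1 ↔ ¬x3)   — eliminate →
≡ ¬¬x2 ∨ ((¬x1 → ¬x3) ∧ (¬x3 → ¬x1))   — eliminate ↔
≡ ¬¬x2 ∨ ((¬¬x1 ∨ ¬x3) ∧ (¬x3 → ¬x1))   — eliminate →
≡ ¬¬x2 ∨ ((¬¬x1 ∨ ¬x3) ∧ (¬¬x3 ∨ ¬x1))   — eliminate →
≡ x2 ∨ ((¬¬x1 ∨ ¬x3) ∧ (¬¬x3 ∨ ¬x1))   — double negation
≡ x2 ∨ ((x1 ∨ ¬x3) ∧ (¬¬x3 ∨ ¬x1))   — double negation
≡ x2 ∨ ((x1 ∨ ¬x3) ∧ (x3 ∨ ¬x1))   — double negation
≡ x2 ∨ (x1 ∧ x3) ∨ (x1 ∧ ¬x1) ∨ (¬x3 ∧ x3) ∨ (¬x3 ∧ ¬x1)   — distribute ∧ over ∨
≡ x2 ∨ (x1 ∧ x3) ∨ (¬x3 ∧ ¬x1)   — simplify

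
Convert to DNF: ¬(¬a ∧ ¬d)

¬(¬a ∧ ¬d)
= ¬¬a ∨ ¬¬d   [De Morgan]
= a ∨ ¬¬d   [double negation]
= a ∨ d   [double negation]

a ∨ d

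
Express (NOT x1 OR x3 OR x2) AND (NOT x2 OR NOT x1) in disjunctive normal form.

(NOT x1 OR x3 OR x2) AND (NOT x2 OR NOT x1)
≡ (NOT x1 AND NOT x2) OR (NOT x1 AND NOT x1) OR (x3 AND NOT x2) OR (x3 AND NOT x1) OR (x2 AND NOT x2) OR (x2 AND NOT x1)   [distribute AND over OR]
≡ NOT x1 OR (x3 AND NOT x2)   [simplify]

NOT x1 OR (x3 AND NOT x2)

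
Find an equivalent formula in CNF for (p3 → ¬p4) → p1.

(p3 → ¬p4) → p1
⇔ ¬(p3 → ¬p4) ∨ p1   [eliminate →]
⇔ ¬(¬p3 ∨ ¬p4) ∨ p1   [eliminate →]
⇔ (¬¬p3 ∧ ¬¬p4) ∨ p1   [De Morgan]
⇔ (p3 ∧ ¬¬p4) ∨ p1   [double negation]
⇔ (p3 ∧ p4) ∨ p1   [double negation]
⇔ (p3 ∨ p1) ∧ (p4 ∨ p1)   [distribute ∨ over ∧]

(p3 ∨ p1) ∧ (p4 ∨ p1)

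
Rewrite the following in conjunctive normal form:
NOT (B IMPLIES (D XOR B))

B AND (NOT B OR D)

NOT (B IMPLIES (D XOR B))
≡ NOT (NOT B OR (D XOR B))   (eliminate IMPLIES)
≡ NOT (NOT B OR ((D OR B) AND NOT (D AND B)))   (expand XOR)
≡ NOT NOT B AND NOT ((D OR B) AND NOT (D AND B))   (De Morgan)
≡ B AND NOT ((D OR B) AND NOT (D AND B))   (double negation)
≡ B AND (NOT (D OR B) OR NOT NOT (D AND B))   (De Morgan)
≡ B AND ((NOT D AND NOT B) OR NOT NOT (D AND B))   (De Morgan)
≡ B AND ((NOT D AND NOT B) OR (D AND B))   (double negation)
≡ B AND (NOT D OR D) AND (NOT D OR B) AND (NOT B OR D) AND (NOT B OR B)   (distribute OR over AND)
≡ B AND (NOT B OR D)   (simplify)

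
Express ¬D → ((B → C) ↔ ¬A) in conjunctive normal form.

(D ∨ B ∨ ¬A) ∧ (D ∨ ¬C ∨ ¬A) ∧ (D ∨ A ∨ ¬B ∨ C)

¬D → ((B → C) ↔ ¬A)
≡ ¬¬D ∨ ((B → C) ↔ ¬A)   [eliminate →]
≡ ¬¬D ∨ (((B → C) → ¬A) ∧ (¬A → (B → C)))   [eliminate ↔]
≡ ¬¬D ∨ ((¬(B → C) ∨ ¬A) ∧ (¬A → (B → C)))   [eliminate →]
≡ ¬¬D ∨ ((¬(¬B ∨ C) ∨ ¬A) ∧ (¬A → (B → C)))   [eliminate →]
≡ ¬¬D ∨ ((¬(¬B ∨ C) ∨ ¬A) ∧ (¬¬A ∨ (B → C)))   [eliminate →]
≡ ¬¬D ∨ ((¬(¬B ∨ C) ∨ ¬A) ∧ (¬¬A ∨ ¬B ∨ C))   [eliminate →]
≡ D ∨ ((¬(¬B ∨ C) ∨ ¬A) ∧ (¬¬A ∨ ¬B ∨ C))   [double negation]
≡ D ∨ (((¬¬B ∧ ¬C) ∨ ¬A) ∧ (¬¬A ∨ ¬B ∨ C))   [De Morgan]
≡ D ∨ (((B ∧ ¬C) ∨ ¬A) ∧ (¬¬A ∨ ¬B ∨ C))   [double negation]
≡ D ∨ (((B ∧ ¬C) ∨ ¬A) ∧ (A ∨ ¬B ∨ C))   [double negation]
≡ (D ∨ B ∨ ¬A) ∧ (D ∨ ¬C ∨ ¬A) ∧ (D ∨ A ∨ ¬B ∨ C)   [distribute ∨ over ∧]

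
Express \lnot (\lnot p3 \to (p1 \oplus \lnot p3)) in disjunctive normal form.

\lnot p3 \land p1

\lnot (\lnot p3 \to (p1 \oplus \lnot p3))
= \lnot (\lnot \lnot p3 \lor (p1 \oplus \lnot p3))   [eliminate \to]
= \lnot (\lnot \lnot p3 \lor (p1 \land \lnot \lnot p3) \lor (\lnot p1 \land \lnot p3))   [expand \oplus]
= \lnot \lnot \lnot p3 \land \lnot (p1 \land \lnot \lnot p3) \land \lnot (\lnot p1 \land \lnot p3)   [De Morgan]
= \lnot p3 \land \lnot (p1 \land \lnot \lnot p3) \land \lnot (\lnot p1 \land \lnot p3)   [double negation]
= \lnot p3 \land (\lnot p1 \lor \lnot \lnot \lnot p3) \land \lnot (\lnot p1 \land \lnot p3)   [De Morgan]
= \lnot p3 \land (\lnot p1 \lor \lnot p3) \land \lnot (\lnot p1 \land \lnot p3)   [double negation]
= \lnot p3 \land (\lnot p1 \lor \lnot p3) \land (\lnot \lnot p1 \lor \lnot \lnot p3)   [De Morgan]
= \lnot p3 \land (\lnot p1 \lor \lnot p3) \land (p1 \lor \lnot \lnot p3)   [double negation]
= \lnot p3 \land (\lnot p1 \lor \lnot p3) \land (p1 \lor p3)   [double negation]
= (\lnot p3 \land \lnot p1 \land p1) \lor (\lnot p3 \land \lnot p1 \land p3) \lor (\lnot p3 \land \lnot p3 \land p1) \lor (\lnot p3 \land \lnot p3 \land p3)   [distribute \land over \lor]
= \lnot p3 \land p1   [simplify]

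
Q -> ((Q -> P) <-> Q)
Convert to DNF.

Q -> ((Q -> P) <-> Q)
= ~Q | ((Q -> P) <-> Q)   — eliminate ->
= ~Q | (((Q -> P) -> Q) & (Q -> (Q -> P)))   — eliminate <->
= ~Q | ((~(Q -> P) | Q) & (Q -> (Q -> P)))   — eliminate ->
= ~Q | ((~(~Q | P) | Q) & (Q -> (Q -> P)))   — eliminate ->
= ~Q | ((~(~Q | P) | Q) & (~Q | (Q -> P)))   — eliminate ->
= ~Q | ((~(~Q | P) | Q) & (~Q | ~Q | P))   — eliminate ->
= ~Q | (((~~Q & ~P) | Q) & (~Q | ~Q | P))   — De Morgan
= ~Q | (((Q & ~P) | Q) & (~Q | ~Q | P))   — double negation
= ~Q | (Q & ~P & ~Q) | (Q & ~P & ~Q) | (Q & ~P & P) | (Q & ~Q) | (Q & ~Q) | (Q & P)   — distribute & over |
= ~Q | (Q & P)   — simplify

~Q | (Q & P)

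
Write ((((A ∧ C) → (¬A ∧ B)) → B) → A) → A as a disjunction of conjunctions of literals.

(B ∧ ¬A) ∨ A

((((A ∧ C) → (¬A ∧ B)) → B) → A) → A
= ¬((((A ∧ C) → (¬A ∧ B)) → B) → A) ∨ A
= ¬(¬(((A ∧ C) → (¬A ∧ B)) → B) ∨ A) ∨ A
= ¬(¬(¬((A ∧ C) → (¬A ∧ B)) ∨ B) ∨ A) ∨ A
= ¬(¬(¬(¬(A ∧ C) ∨ (¬A ∧ B)) ∨ B) ∨ A) ∨ A
= (¬¬(¬(¬(A ∧ C) ∨ (¬A ∧ B)) ∨ B) ∧ ¬A) ∨ A
= ((¬(¬(A ∧ C) ∨ (¬A ∧ B)) ∨ B) ∧ ¬A) ∨ A
= (((¬¬(A ∧ C) ∧ ¬(¬A ∧ B)) ∨ B) ∧ ¬A) ∨ A
= (((A ∧ C ∧ ¬(¬A ∧ B)) ∨ B) ∧ ¬A) ∨ A
= (((A ∧ C ∧ (¬¬A ∨ ¬B)) ∨ B) ∧ ¬A) ∨ A
= (((A ∧ C ∧ (A ∨ ¬B)) ∨ B) ∧ ¬A) ∨ A
= (A ∧ C ∧ A ∧ ¬A) ∨ (A ∧ C ∧ ¬B ∧ ¬A) ∨ (B ∧ ¬A) ∨ A
= (B ∧ ¬A) ∨ A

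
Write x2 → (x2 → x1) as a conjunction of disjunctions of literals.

x2 → (x2 → x1)
≡ ¬x2 ∨ (x2 → x1)   — eliminate →
≡ ¬x2 ∨ ¬x2 ∨ x1   — eliminate →
≡ ¬x2 ∨ x1   — simplify

¬x2 ∨ x1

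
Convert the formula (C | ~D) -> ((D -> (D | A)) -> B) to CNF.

(C | ~D) -> ((D -> (D | A)) -> B)
≡ ~(C | ~D) | ((D -> (D | A)) -> B)   — eliminate ->
≡ ~(C | ~D) | ~(D -> (D | A)) | B   — eliminate ->
≡ ~(C | ~D) | ~(~D | D | A) | B   — eliminate ->
≡ (~C & ~~D) | ~(~D | D | A) | B   — De Morgan
≡ (~C & D) | ~(~D | D | A) | B   — double negation
≡ (~C & D) | (~~D & ~D & ~A) | B   — De Morgan
≡ (~C & D) | (D & ~D & ~A) | B   — double negation
≡ (~C | D | B) & (~C | ~D | B) & (~C | ~A | B) & (D | D | B) & (D | ~D | B) & (D | ~A | B)   — distribute | over &
≡ (~C | ~D | B) & (~C | ~A | B) & (D | B)   — simplify

(~C | ~D | B) & (~C | ~A | B) & (D | B)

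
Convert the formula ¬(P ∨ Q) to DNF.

¬(P ∨ Q)
⇔ ¬P ∧ ¬Q   (De Morgan)

¬P ∧ ¬Q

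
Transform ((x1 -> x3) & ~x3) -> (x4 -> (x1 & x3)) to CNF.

((x1 -> x3) & ~x3) -> (x4 -> (x1 & x3))
⇔ ~((x1 -> x3) & ~x3) | (x4 -> (x1 & x3))   [eliminate ->]
⇔ ~((~x1 | x3) & ~x3) | (x4 -> (x1 & x3))   [eliminate ->]
⇔ ~((~x1 | x3) & ~x3) | ~x4 | (x1 & x3)   [eliminate ->]
⇔ ~(~x1 | x3) | ~~x3 | ~x4 | (x1 & x3)   [De Morgan]
⇔ (~~x1 & ~x3) | ~~x3 | ~x4 | (x1 & x3)   [De Morgan]
⇔ (x1 & ~x3) | ~~x3 | ~x4 | (x1 & x3)   [double negation]
⇔ (x1 & ~x3) | x3 | ~x4 | (x1 & x3)   [double negation]
⇔ (x1 | x3 | ~x4 | x1) & (x1 | x3 | ~x4 | x3) & (~x3 | x3 | ~x4 | x1) & (~x3 | x3 | ~x4 | x3)   [distribute | over &]
⇔ x1 | x3 | ~x4   [simplify]

x1 | x3 | ~x4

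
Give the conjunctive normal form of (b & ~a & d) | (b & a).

(b & ~a & d) | (b & a)
≡ (b | b) & (b | a) & (~a | b) & (~a | a) & (d | b) & (d | a)   — distribute | over &
≡ b & (d | a)   — simplify

b & (d | a)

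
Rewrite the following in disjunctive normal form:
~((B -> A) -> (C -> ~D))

(~B & C & D) | (A & C & D)

~((B -> A) -> (C -> ~D))
≡ ~(~(B -> A) | (C -> ~D))   — eliminate ->
≡ ~(~(~B | A) | (C -> ~D))   — eliminate ->
≡ ~(~(~B | A) | ~C | ~D)   — eliminate ->
≡ ~~(~B | A) & ~~C & ~~D   — De Morgan
≡ (~B | A) & ~~C & ~~D   — double negation
≡ (~B | A) & C & ~~D   — double negation
≡ (~B | A) & C & D   — double negation
≡ (~B & C & D) | (A & C & D)   — distribute & over |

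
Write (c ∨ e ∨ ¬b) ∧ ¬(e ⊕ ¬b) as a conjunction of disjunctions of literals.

(c ∨ e ∨ ¬b) ∧ ¬(e ⊕ ¬b)
≡ (c ∨ e ∨ ¬b) ∧ ¬((e ∨ ¬b) ∧ ¬(e ∧ ¬b))   [expand ⊕]
≡ (c ∨ e ∨ ¬b) ∧ (¬(e ∨ ¬b) ∨ ¬¬(e ∧ ¬b))   [De Morgan]
≡ (c ∨ e ∨ ¬b) ∧ ((¬e ∧ ¬¬b) ∨ ¬¬(e ∧ ¬b))   [De Morgan]
≡ (c ∨ e ∨ ¬b) ∧ ((¬e ∧ b) ∨ ¬¬(e ∧ ¬b))   [double negation]
≡ (c ∨ e ∨ ¬b) ∧ ((¬e ∧ b) ∨ (e ∧ ¬b))   [double negation]
≡ (c ∨ e ∨ ¬b) ∧ (¬e ∨ e) ∧ (¬e ∨ ¬b) ∧ (b ∨ e) ∧ (b ∨ ¬b)   [distribute ∨ over ∧]
≡ (c ∨ e ∨ ¬b) ∧ (¬e ∨ ¬b) ∧ (b ∨ e)   [simplify]

(c ∨ e ∨ ¬b) ∧ (¬e ∨ ¬b) ∧ (b ∨ e)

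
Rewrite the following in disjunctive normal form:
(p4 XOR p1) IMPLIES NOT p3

(NOT p4 AND NOT p1) OR (p1 AND p4) OR NOT p3

(p4 XOR p1) IMPLIES NOT p3
≡ NOT (p4 XOR p1) OR NOT p3   [eliminate IMPLIES]
≡ NOT ((p4 AND NOT p1) OR (NOT p4 AND p1)) OR NOT p3   [expand XOR]
≡ (NOT (p4 AND NOT p1) AND NOT (NOT p4 AND p1)) OR NOT p3   [De Morgan]
≡ ((NOT p4 OR NOT NOT p1) AND NOT (NOT p4 AND p1)) OR NOT p3   [De Morgan]
≡ ((NOT p4 OR p1) AND NOT (NOT p4 AND p1)) OR NOT p3   [double negation]
≡ ((NOT p4 OR p1) AND (NOT NOT p4 OR NOT p1)) OR NOT p3   [De Morgan]
≡ ((NOT p4 OR p1) AND (p4 OR NOT p1)) OR NOT p3   [double negation]
≡ (NOT p4 AND p4) OR (NOT p4 AND NOT p1) OR (p1 AND p4) OR (p1 AND NOT p1) OR NOT p3   [distribute AND over OR]
≡ (NOT p4 AND NOT p1) OR (p1 AND p4) OR NOT p3   [simplify]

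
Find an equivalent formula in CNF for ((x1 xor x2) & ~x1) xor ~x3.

((x1 xor x2) & ~x1) xor ~x3
≡ (((x1 xor x2) & ~x1) | ~x3) & ~((x1 xor x2) & ~x1 & ~x3)   [expand xor]
≡ (((x1 | x2) & ~(x1 & x2) & ~x1) | ~x3) & ~((x1 xor x2) & ~x1 & ~x3)   [expand xor]
≡ (((x1 | x2) & ~(x1 & x2) & ~x1) | ~x3) & ~((x1 | x2) & ~(x1 & x2) & ~x1 & ~x3)   [expand xor]
≡ (((x1 | x2) & (~x1 | ~x2) & ~x1) | ~x3) & ~((x1 | x2) & ~(x1 & x2) & ~x1 & ~x3)   [De Morgan]
≡ (((x1 | x2) & (~x1 | ~x2) & ~x1) | ~x3) & (~(x1 | x2) | ~~(x1 & x2) | ~~x1 | ~~x3)   [De Morgan]
≡ (((x1 | x2) & (~x1 | ~x2) & ~x1) | ~x3) & ((~x1 & ~x2) | ~~(x1 & x2) | ~~x1 | ~~x3)   [De Morgan]
≡ (((x1 | x2) & (~x1 | ~x2) & ~x1) | ~x3) & ((~x1 & ~x2) | (x1 & x2) | ~~x1 | ~~x3)   [double negation]
≡ (((x1 | x2) & (~x1 | ~x2) & ~x1) | ~x3) & ((~x1 & ~x2) | (x1 & x2) | x1 | ~~x3)   [double negation]
≡ (((x1 | x2) & (~x1 | ~x2) & ~x1) | ~x3) & ((~x1 & ~x2) | (x1 & x2) | x1 | x3)   [double negation]
≡ (x1 | x2 | ~x3) & (~x1 | ~x2 | ~x3) & (~x1 | ~x3) & (~x1 | x1 | x1 | x3) & (~x1 | x2 | x1 | x3) & (~x2 | x1 | x1 | x3) & (~x2 | x2 | x1 | x3)   [distribute | over &]
≡ (x1 | x2 | ~x3) & (~x1 | ~x3) & (~x2 | x1 | x3)   [simplify]

(x1 | x2 | ~x3) & (~x1 | ~x3) & (~x2 | x1 | x3)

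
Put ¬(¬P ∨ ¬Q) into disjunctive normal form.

P ∧ Q

¬(¬P ∨ ¬Q)
⇔ ¬¬P ∧ ¬¬Q   [De Morgan]
⇔ P ∧ ¬¬Q   [double negation]
⇔ P ∧ Q   [double negation]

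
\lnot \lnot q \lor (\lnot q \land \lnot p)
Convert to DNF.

q \lor (\lnot q \land \lnot p)

\lnot \lnot q \lor (\lnot q \land \lnot p)
≡ q \lor (\lnot q \land \lnot p)   [double negation]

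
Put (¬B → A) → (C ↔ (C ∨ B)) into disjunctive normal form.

(¬B → A) → (C ↔ (C ∨ B))
≡ ¬(¬B → A) ∨ (C ↔ (C ∨ B))   [eliminate →]
≡ ¬(¬¬B ∨ A) ∨ (C ↔ (C ∨ B))   [eliminate →]
≡ ¬(¬¬B ∨ A) ∨ ((C → (C ∨ B)) ∧ ((C ∨ B) → C))   [eliminate ↔]
≡ ¬(¬¬B ∨ A) ∨ ((¬C ∨ C ∨ B) ∧ ((C ∨ B) → C))   [eliminate →]
≡ ¬(¬¬B ∨ A) ∨ ((¬C ∨ C ∨ B) ∧ (¬(C ∨ B) ∨ C))   [eliminate →]
≡ (¬¬¬B ∧ ¬A) ∨ ((¬C ∨ C ∨ B) ∧ (¬(C ∨ B) ∨ C))   [De Morgan]
≡ (¬B ∧ ¬A) ∨ ((¬C ∨ C ∨ B) ∧ (¬(C ∨ B) ∨ C))   [double negation]
≡ (¬B ∧ ¬A) ∨ ((¬C ∨ C ∨ B) ∧ ((¬C ∧ ¬B) ∨ C))   [De Morgan]
≡ (¬B ∧ ¬A) ∨ (¬C ∧ ¬C ∧ ¬B) ∨ (¬C ∧ C) ∨ (C ∧ ¬C ∧ ¬B) ∨ (C ∧ C) ∨ (B ∧ ¬C ∧ ¬B) ∨ (B ∧ C)   [distribute ∧ over ∨]
≡ (¬B ∧ ¬A) ∨ (¬C ∧ ¬B) ∨ C   [simplify]

(¬B ∧ ¬A) ∨ (¬C ∧ ¬B) ∨ C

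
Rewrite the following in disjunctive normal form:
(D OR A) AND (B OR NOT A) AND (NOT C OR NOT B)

(D AND B AND NOT C) OR (D AND NOT A AND NOT C) OR (D AND NOT A AND NOT B) OR (A AND B AND NOT C)

(D OR A) AND (B OR NOT A) AND (NOT C OR NOT B)
⇔ (D AND B AND NOT C) OR (D AND B AND NOT B) OR (D AND NOT A AND NOT C) OR (D AND NOT A AND NOT B) OR (A AND B AND NOT C) OR (A AND B AND NOT B) OR (A AND NOT A AND NOT C) OR (A AND NOT A AND NOT B)   [distribute AND over OR]
⇔ (D AND B AND NOT C) OR (D AND NOT A AND NOT C) OR (D AND NOT A AND NOT B) OR (A AND B AND NOT C)   [simplify]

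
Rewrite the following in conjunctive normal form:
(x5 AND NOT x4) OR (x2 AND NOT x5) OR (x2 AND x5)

(x5 AND NOT x4) OR (x2 AND NOT x5) OR (x2 AND x5)
≡ (x5 OR x2 OR x2) AND (x5 OR x2 OR x5) AND (x5 OR NOT x5 OR x2) AND (x5 OR NOT x5 OR x5) AND (NOT x4 OR x2 OR x2) AND (NOT x4 OR x2 OR x5) AND (NOT x4 OR NOT x5 OR x2) AND (NOT x4 OR NOT x5 OR x5)   (distribute OR over AND)
≡ (x5 OR x2) AND (NOT x4 OR x2)   (simplify)

(x5 OR x2) AND (NOT x4 OR x2)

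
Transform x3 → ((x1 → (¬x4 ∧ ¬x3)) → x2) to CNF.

¬x3 ∨ x1 ∨ x2

x3 → ((x1 → (¬x4 ∧ ¬x3)) → x2)
≡ ¬x3 ∨ ((x1 → (¬x4 ∧ ¬x3)) → x2)   (eliminate →)
≡ ¬x3 ∨ ¬(x1 → (¬x4 ∧ ¬x3)) ∨ x2   (eliminate →)
≡ ¬x3 ∨ ¬(¬x1 ∨ (¬x4 ∧ ¬x3)) ∨ x2   (eliminate →)
≡ ¬x3 ∨ (¬¬x1 ∧ ¬(¬x4 ∧ ¬x3)) ∨ x2   (De Morgan)
≡ ¬x3 ∨ (x1 ∧ ¬(¬x4 ∧ ¬x3)) ∨ x2   (double negation)
≡ ¬x3 ∨ (x1 ∧ (¬¬x4 ∨ ¬¬x3)) ∨ x2   (De Morgan)
≡ ¬x3 ∨ (x1 ∧ (x4 ∨ ¬¬x3)) ∨ x2   (double negation)
≡ ¬x3 ∨ (x1 ∧ (x4 ∨ x3)) ∨ x2   (double negation)
≡ (¬x3 ∨ x1 ∨ x2) ∧ (¬x3 ∨ x4 ∨ x3 ∨ x2)   (distribute ∨ over ∧)
≡ ¬x3 ∨ x1 ∨ x2   (simplify)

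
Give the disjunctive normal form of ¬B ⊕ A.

¬B ⊕ A
≡ ¬B ∧ ¬A ∨ ¬¬B ∧ A   [expand ⊕]
≡ ¬B ∧ ¬A ∨ B ∧ A   [double negation]

¬B ∧ ¬A ∨ B ∧ A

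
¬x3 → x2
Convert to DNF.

x3 ∨ x2

¬x3 → x2
⇔ ¬¬x3 ∨ x2   [eliminate →]
⇔ x3 ∨ x2   [double negation]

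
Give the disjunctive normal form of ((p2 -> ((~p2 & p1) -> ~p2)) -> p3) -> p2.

((p2 -> ((~p2 & p1) -> ~p2)) -> p3) -> p2
⇔ ~((p2 -> ((~p2 & p1) -> ~p2)) -> p3) | p2   [eliminate ->]
⇔ ~(~(p2 -> ((~p2 & p1) -> ~p2)) | p3) | p2   [eliminate ->]
⇔ ~(~(~p2 | ((~p2 & p1) -> ~p2)) | p3) | p2   [eliminate ->]
⇔ ~(~(~p2 | ~(~p2 & p1) | ~p2) | p3) | p2   [eliminate ->]
⇔ (~~(~p2 | ~(~p2 & p1) | ~p2) & ~p3) | p2   [De Morgan]
⇔ ((~p2 | ~(~p2 & p1) | ~p2) & ~p3) | p2   [double negation]
⇔ ((~p2 | ~~p2 | ~p1 | ~p2) & ~p3) | p2   [De Morgan]
⇔ ((~p2 | p2 | ~p1 | ~p2) & ~p3) | p2   [double negation]
⇔ (~p2 & ~p3) | (p2 & ~p3) | (~p1 & ~p3) | (~p2 & ~p3) | p2   [distribute & over |]
⇔ (~p2 & ~p3) | (~p1 & ~p3) | p2   [simplify]

(~p2 & ~p3) | (~p1 & ~p3) | p2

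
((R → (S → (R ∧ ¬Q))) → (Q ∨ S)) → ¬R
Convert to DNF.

(¬S ∧ ¬Q) ∨ ¬R

((R → (S → (R ∧ ¬Q))) → (Q ∨ S)) → ¬R
⇔ ¬((R → (S → (R ∧ ¬Q))) → (Q ∨ S)) ∨ ¬R   — eliminate →
⇔ ¬(¬(R → (S → (R ∧ ¬Q))) ∨ Q ∨ S) ∨ ¬R   — eliminate →
⇔ ¬(¬(¬R ∨ (S → (R ∧ ¬Q))) ∨ Q ∨ S) ∨ ¬R   — eliminate →
⇔ ¬(¬(¬R ∨ ¬S ∨ (R ∧ ¬Q)) ∨ Q ∨ S) ∨ ¬R   — eliminate →
⇔ (¬¬(¬R ∨ ¬S ∨ (R ∧ ¬Q)) ∧ ¬Q ∧ ¬S) ∨ ¬R   — De Morgan
⇔ ((¬R ∨ ¬S ∨ (R ∧ ¬Q)) ∧ ¬Q ∧ ¬S) ∨ ¬R   — double negation
⇔ (¬R ∧ ¬Q ∧ ¬S) ∨ (¬S ∧ ¬Q ∧ ¬S) ∨ (R ∧ ¬Q ∧ ¬Q ∧ ¬S) ∨ ¬R   — distribute ∧ over ∨
⇔ (¬S ∧ ¬Q) ∨ ¬R   — simplify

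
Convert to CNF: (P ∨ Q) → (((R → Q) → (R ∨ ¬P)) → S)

(P ∨ Q) → (((R → Q) → (R ∨ ¬P)) → S)
≡ ¬(P ∨ Q) ∨ (((R → Q) → (R ∨ ¬P)) → S)   (eliminate →)
≡ ¬(P ∨ Q) ∨ ¬((R → Q) → (R ∨ ¬P)) ∨ S   (eliminate →)
≡ ¬(P ∨ Q) ∨ ¬(¬(R → Q) ∨ R ∨ ¬P) ∨ S   (eliminate →)
≡ ¬(P ∨ Q) ∨ ¬(¬(¬R ∨ Q) ∨ R ∨ ¬P) ∨ S   (eliminate →)
≡ (¬P ∧ ¬Q) ∨ ¬(¬(¬R ∨ Q) ∨ R ∨ ¬P) ∨ S   (De Morgan)
≡ (¬P ∧ ¬Q) ∨ (¬¬(¬R ∨ Q) ∧ ¬R ∧ ¬¬P) ∨ S   (De Morgan)
≡ (¬P ∧ ¬Q) ∨ ((¬R ∨ Q) ∧ ¬R ∧ ¬¬P) ∨ S   (double negation)
≡ (¬P ∧ ¬Q) ∨ ((¬R ∨ Q) ∧ ¬R ∧ P) ∨ S   (double negation)
≡ (¬P ∨ ¬R ∨ Q ∨ S) ∧ (¬P ∨ ¬R ∨ S) ∧ (¬P ∨ P ∨ S) ∧ (¬Q ∨ ¬R ∨ Q ∨ S) ∧ (¬Q ∨ ¬R ∨ S) ∧ (¬Q ∨ P ∨ S)   (distribute ∨ over ∧)
≡ (¬P ∨ ¬R ∨ S) ∧ (¬Q ∨ ¬R ∨ S) ∧ (¬Q ∨ P ∨ S)   (simplify)

(¬P ∨ ¬R ∨ S) ∧ (¬Q ∨ ¬R ∨ S) ∧ (¬Q ∨ P ∨ S)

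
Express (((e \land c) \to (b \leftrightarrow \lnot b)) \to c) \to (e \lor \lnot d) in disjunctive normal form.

(((e \land c) \to (b \leftrightarrow \lnot b)) \to c) \to (e \lor \lnot d)
≡ \lnot (((e \land c) \to (b \leftrightarrow \lnot b)) \to c) \lor e \lor \lnot d
≡ \lnot (\lnot ((e \land c) \to (b \leftrightarrow \lnot b)) \lor c) \lor e \lor \lnot d
≡ \lnot (\lnot (\lnot (e \land c) \lor (b \leftrightarrow \lnot b)) \lor c) \lor e \lor \lnot d
≡ \lnot (\lnot (\lnot (e \land c) \lor ((b \to \lnot b) \land (\lnot b \to b))) \lor c) \lor e \lor \lnot d
≡ \lnot (\lnot (\lnot (e \land c) \lor ((\lnot b \lor \lnot b) \land (\lnot b \to b))) \lor c) \lor e \lor \lnot d
≡ \lnot (\lnot (\lnot (e \land c) \lor ((\lnot b \lor \lnot b) \land (\lnot \lnot b \lor b))) \lor c) \lor e \lor \lnot d
≡ (\lnot \lnot (\lnot (e \land c) \lor ((\lnot b \lor \lnot b) \land (\lnot \lnot b \lor b))) \land \lnot c) \lor e \lor \lnot d
≡ ((\lnot (e \land c) \lor ((\lnot b \lor \lnot b) \land (\lnot \lnot b \lor b))) \land \lnot c) \lor e \lor \lnot d
≡ ((\lnot e \lor \lnot c \lor ((\lnot b \lor \lnot b) \land (\lnot \lnot b \lor b))) \land \lnot c) \lor e \lor \lnot d
≡ ((\lnot e \lor \lnot c \lor ((\lnot b \lor \lnot b) \land (b \lor b))) \land \lnot c) \lor e \lor \lnot d
≡ (\lnot e \land \lnot c) \lor (\lnot c \land \lnot c) \lor (\lnot b \land b \land \lnot c) \lor (\lnot b \land b \land \lnot c) \lor (\lnot b \land b \land \lnot c) \lor (\lnot b \land b \land \lnot c) \lor e \lor \lnot d
≡ \lnot c \lor e \lor \lnot d

\lnot c \lor e \lor \lnot d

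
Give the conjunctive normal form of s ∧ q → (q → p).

s ∧ q → (q → p)
⇔ ¬(s ∧ q) ∨ (q → p)   (eliminate →)
⇔ ¬(s ∧ q) ∨ ¬q ∨ p   (eliminate →)
⇔ ¬s ∨ ¬q ∨ ¬q ∨ p   (De Morgan)
⇔ ¬s ∨ ¬q ∨ p   (simplify)

¬s ∨ ¬q ∨ p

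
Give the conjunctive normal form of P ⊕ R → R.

P ⊕ R → R
≡ ¬(P ⊕ R) ∨ R   [eliminate →]
≡ ¬((P ∨ R) ∧ ¬(P ∧ R)) ∨ R   [expand ⊕]
≡ ¬(P ∨ R) ∨ ¬¬(P ∧ R) ∨ R   [De Morgan]
≡ ¬P ∧ ¬R ∨ ¬¬(P ∧ R) ∨ R   [De Morgan]
≡ ¬P ∧ ¬R ∨ P ∧ R ∨ R   [double negation]
≡ (¬P ∨ P ∨ R) ∧ (¬P ∨ R ∨ R) ∧ (¬R ∨ P ∨ R) ∧ (¬R ∨ R ∨ R)   [distribute ∨ over ∧]
≡ ¬P ∨ R   [simplify]

¬P ∨ R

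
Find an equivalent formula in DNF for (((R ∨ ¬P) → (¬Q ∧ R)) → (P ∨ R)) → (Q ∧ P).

Q ∧ P

(((R ∨ ¬P) → (¬Q ∧ R)) → (P ∨ R)) → (Q ∧ P)
≡ ¬(((R ∨ ¬P) → (¬Q ∧ R)) → (P ∨ R)) ∨ (Q ∧ P)   [eliminate →]
≡ ¬(¬((R ∨ ¬P) → (¬Q ∧ R)) ∨ P ∨ R) ∨ (Q ∧ P)   [eliminate →]
≡ ¬(¬(¬(R ∨ ¬P) ∨ (¬Q ∧ R)) ∨ P ∨ R) ∨ (Q ∧ P)   [eliminate →]
≡ (¬¬(¬(R ∨ ¬P) ∨ (¬Q ∧ R)) ∧ ¬P ∧ ¬R) ∨ (Q ∧ P)   [De Morgan]
≡ ((¬(R ∨ ¬P) ∨ (¬Q ∧ R)) ∧ ¬P ∧ ¬R) ∨ (Q ∧ P)   [double negation]
≡ (((¬R ∧ ¬¬P) ∨ (¬Q ∧ R)) ∧ ¬P ∧ ¬R) ∨ (Q ∧ P)   [De Morgan]
≡ (((¬R ∧ P) ∨ (¬Q ∧ R)) ∧ ¬P ∧ ¬R) ∨ (Q ∧ P)   [double negation]
≡ (¬R ∧ P ∧ ¬P ∧ ¬R) ∨ (¬Q ∧ R ∧ ¬P ∧ ¬R) ∨ (Q ∧ P)   [distribute ∧ over ∨]
≡ Q ∧ P   [simplify]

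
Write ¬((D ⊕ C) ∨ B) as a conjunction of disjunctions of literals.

¬((D ⊕ C) ∨ B)
≡ ¬(((D ∨ C) ∧ ¬(D ∧ C)) ∨ B)   (expand ⊕)
≡ ¬((D ∨ C) ∧ ¬(D ∧ C)) ∧ ¬B   (De Morgan)
≡ (¬(D ∨ C) ∨ ¬¬(D ∧ C)) ∧ ¬B   (De Morgan)
≡ ((¬D ∧ ¬C) ∨ ¬¬(D ∧ C)) ∧ ¬B   (De Morgan)
≡ ((¬D ∧ ¬C) ∨ (D ∧ C)) ∧ ¬B   (double negation)
≡ (¬D ∨ D) ∧ (¬D ∨ C) ∧ (¬C ∨ D) ∧ (¬C ∨ C) ∧ ¬B   (distribute ∨ over ∧)
≡ (¬D ∨ C) ∧ (¬C ∨ D) ∧ ¬B   (simplify)

(¬D ∨ C) ∧ (¬C ∨ D) ∧ ¬B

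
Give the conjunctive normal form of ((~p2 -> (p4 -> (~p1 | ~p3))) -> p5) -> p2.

((~p2 -> (p4 -> (~p1 | ~p3))) -> p5) -> p2
⇔ ~((~p2 -> (p4 -> (~p1 | ~p3))) -> p5) | p2   (eliminate ->)
⇔ ~(~(~p2 -> (p4 -> (~p1 | ~p3))) | p5) | p2   (eliminate ->)
⇔ ~(~(~~p2 | (p4 -> (~p1 | ~p3))) | p5) | p2   (eliminate ->)
⇔ ~(~(~~p2 | ~p4 | ~p1 | ~p3) | p5) | p2   (eliminate ->)
⇔ (~~(~~p2 | ~p4 | ~p1 | ~p3) & ~p5) | p2   (De Morgan)
⇔ ((~~p2 | ~p4 | ~p1 | ~p3) & ~p5) | p2   (double negation)
⇔ ((p2 | ~p4 | ~p1 | ~p3) & ~p5) | p2   (double negation)
⇔ (p2 | ~p4 | ~p1 | ~p3 | p2) & (~p5 | p2)   (distribute | over &)
⇔ (p2 | ~p4 | ~p1 | ~p3) & (~p5 | p2)   (simplify)

(p2 | ~p4 | ~p1 | ~p3) & (~p5 | p2)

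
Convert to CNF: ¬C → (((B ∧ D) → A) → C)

(C ∨ B) ∧ (C ∨ D) ∧ (C ∨ ¬A)

¬C → (((B ∧ D) → A) → C)
≡ ¬¬C ∨ (((B ∧ D) → A) → C)   — eliminate →
≡ ¬¬C ∨ ¬((B ∧ D) → A) ∨ C   — eliminate →
≡ ¬¬C ∨ ¬(¬(B ∧ D) ∨ A) ∨ C   — eliminate →
≡ C ∨ ¬(¬(B ∧ D) ∨ A) ∨ C   — double negation
≡ C ∨ (¬¬(B ∧ D) ∧ ¬A) ∨ C   — De Morgan
≡ C ∨ (B ∧ D ∧ ¬A) ∨ C   — double negation
≡ (C ∨ B ∨ C) ∧ (C ∨ D ∨ C) ∧ (C ∨ ¬A ∨ C)   — distribute ∨ over ∧
≡ (C ∨ B) ∧ (C ∨ D) ∧ (C ∨ ¬A)   — simplify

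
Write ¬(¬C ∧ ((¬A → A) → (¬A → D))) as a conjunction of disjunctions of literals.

(C ∨ A) ∧ (C ∨ ¬A) ∧ (C ∨ ¬D)

¬(¬C ∧ ((¬A → A) → (¬A → D)))
= ¬(¬C ∧ (¬(¬A → A) ∨ (¬A → D)))
= ¬(¬C ∧ (¬(¬¬A ∨ A) ∨ (¬A → D)))
= ¬(¬C ∧ (¬(¬¬A ∨ A) ∨ ¬¬A ∨ D))
= ¬¬C ∨ ¬(¬(¬¬A ∨ A) ∨ ¬¬A ∨ D)
= C ∨ ¬(¬(¬¬A ∨ A) ∨ ¬¬A ∨ D)
= C ∨ (¬¬(¬¬A ∨ A) ∧ ¬¬¬A ∧ ¬D)
= C ∨ ((¬¬A ∨ A) ∧ ¬¬¬A ∧ ¬D)
= C ∨ ((A ∨ A) ∧ ¬¬¬A ∧ ¬D)
= C ∨ ((A ∨ A) ∧ ¬A ∧ ¬D)
= (C ∨ A ∨ A) ∧ (C ∨ ¬A) ∧ (C ∨ ¬D)
= (C ∨ A) ∧ (C ∨ ¬A) ∧ (C ∨ ¬D)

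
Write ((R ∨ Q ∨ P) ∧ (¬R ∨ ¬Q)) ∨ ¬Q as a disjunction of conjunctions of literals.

((R ∨ Q ∨ P) ∧ (¬R ∨ ¬Q)) ∨ ¬Q
= (R ∧ ¬R) ∨ (R ∧ ¬Q) ∨ (Q ∧ ¬R) ∨ (Q ∧ ¬Q) ∨ (P ∧ ¬R) ∨ (P ∧ ¬Q) ∨ ¬Q   [distribute ∧ over ∨]
= (Q ∧ ¬R) ∨ (P ∧ ¬R) ∨ ¬Q   [simplify]

(Q ∧ ¬R) ∨ (P ∧ ¬R) ∨ ¬Q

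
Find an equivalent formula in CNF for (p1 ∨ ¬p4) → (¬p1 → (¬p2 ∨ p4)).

p4 ∨ p1 ∨ ¬p2

(p1 ∨ ¬p4) → (¬p1 → (¬p2 ∨ p4))
≡ ¬(p1 ∨ ¬p4) ∨ (¬p1 → (¬p2 ∨ p4))   [eliminate →]
≡ ¬(p1 ∨ ¬p4) ∨ ¬¬p1 ∨ ¬p2 ∨ p4   [eliminate →]
≡ (¬p1 ∧ ¬¬p4) ∨ ¬¬p1 ∨ ¬p2 ∨ p4   [De Morgan]
≡ (¬p1 ∧ p4) ∨ ¬¬p1 ∨ ¬p2 ∨ p4   [double negation]
≡ (¬p1 ∧ p4) ∨ p1 ∨ ¬p2 ∨ p4   [double negation]
≡ (¬p1 ∨ p1 ∨ ¬p2 ∨ p4) ∧ (p4 ∨ p1 ∨ ¬p2 ∨ p4)   [distribute ∨ over ∧]
≡ p4 ∨ p1 ∨ ¬p2   [simplify]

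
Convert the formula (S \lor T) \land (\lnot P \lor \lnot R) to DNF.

(S \land \lnot P) \lor (S \land \lnot R) \lor (T \land \lnot P) \lor (T \land \lnot R)

(S \lor T) \land (\lnot P \lor \lnot R)
≡ (S \land \lnot P) \lor (S \land \lnot R) \lor (T \land \lnot P) \lor (T \land \lnot R)   [distribute \land over \lor]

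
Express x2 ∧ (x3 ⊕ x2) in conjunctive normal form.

x2 ∧ (x3 ⊕ x2)
= x2 ∧ (x3 ∨ x2) ∧ ¬(x3 ∧ x2)   [expand ⊕]
= x2 ∧ (x3 ∨ x2) ∧ (¬x3 ∨ ¬x2)   [De Morgan]
= x2 ∧ (¬x3 ∨ ¬x2)   [simplify]

x2 ∧ (¬x3 ∨ ¬x2)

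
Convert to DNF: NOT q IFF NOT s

(q AND s) OR (NOT s AND NOT q)

NOT q IFF NOT s
≡ (NOT q IMPLIES NOT s) AND (NOT s IMPLIES NOT q)   [eliminate IFF]
≡ (NOT NOT q OR NOT s) AND (NOT s IMPLIES NOT q)   [eliminate IMPLIES]
≡ (NOT NOT q OR NOT s) AND (NOT NOT s OR NOT q)   [eliminate IMPLIES]
≡ (q OR NOT s) AND (NOT NOT s OR NOT q)   [double negation]
≡ (q OR NOT s) AND (s OR NOT q)   [double negation]
≡ (q AND s) OR (q AND NOT q) OR (NOT s AND s) OR (NOT s AND NOT q)   [distribute AND over OR]
≡ (q AND s) OR (NOT s AND NOT q)   [simplify]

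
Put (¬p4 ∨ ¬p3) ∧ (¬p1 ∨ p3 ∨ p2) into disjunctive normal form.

(¬p4 ∧ ¬p1) ∨ (¬p4 ∧ p3) ∨ (¬p4 ∧ p2) ∨ (¬p3 ∧ ¬p1) ∨ (¬p3 ∧ p2)

(¬p4 ∨ ¬p3) ∧ (¬p1 ∨ p3 ∨ p2)
≡ (¬p4 ∧ ¬p1) ∨ (¬p4 ∧ p3) ∨ (¬p4 ∧ p2) ∨ (¬p3 ∧ ¬p1) ∨ (¬p3 ∧ p3) ∨ (¬p3 ∧ p2)
≡ (¬p4 ∧ ¬p1) ∨ (¬p4 ∧ p3) ∨ (¬p4 ∧ p2) ∨ (¬p3 ∧ ¬p1) ∨ (¬p3 ∧ p2)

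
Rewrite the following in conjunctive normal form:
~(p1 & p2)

~(p1 & p2)
≡ ~p1 | ~p2   — De Morgan

~p1 | ~p2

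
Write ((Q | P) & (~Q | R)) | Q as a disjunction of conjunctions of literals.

((Q | P) & (~Q | R)) | Q
≡ (Q & ~Q) | (Q & R) | (P & ~Q) | (P & R) | Q   [distribute & over |]
≡ (P & ~Q) | (P & R) | Q   [simplify]

(P & ~Q) | (P & R) | Q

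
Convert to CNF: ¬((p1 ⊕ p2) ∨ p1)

(¬p2 ∨ p1) ∧ ¬p1

¬((p1 ⊕ p2) ∨ p1)
≡ ¬(((p1 ∨ p2) ∧ ¬(p1 ∧ p2)) ∨ p1)   (expand ⊕)
≡ ¬((p1 ∨ p2) ∧ ¬(p1 ∧ p2)) ∧ ¬p1   (De Morgan)
≡ (¬(p1 ∨ p2) ∨ ¬¬(p1 ∧ p2)) ∧ ¬p1   (De Morgan)
≡ ((¬p1 ∧ ¬p2) ∨ ¬¬(p1 ∧ p2)) ∧ ¬p1   (De Morgan)
≡ ((¬p1 ∧ ¬p2) ∨ (p1 ∧ p2)) ∧ ¬p1   (double negation)
≡ (¬p1 ∨ p1) ∧ (¬p1 ∨ p2) ∧ (¬p2 ∨ p1) ∧ (¬p2 ∨ p2) ∧ ¬p1   (distribute ∨ over ∧)
≡ (¬p2 ∨ p1) ∧ ¬p1   (simplify)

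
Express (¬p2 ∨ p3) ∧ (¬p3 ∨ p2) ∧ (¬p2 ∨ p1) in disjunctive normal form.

(¬p2 ∧ ¬p3) ∨ (p3 ∧ p2 ∧ p1)

(¬p2 ∨ p3) ∧ (¬p3 ∨ p2) ∧ (¬p2 ∨ p1)
≡ (¬p2 ∧ ¬p3 ∧ ¬p2) ∨ (¬p2 ∧ ¬p3 ∧ p1) ∨ (¬p2 ∧ p2 ∧ ¬p2) ∨ (¬p2 ∧ p2 ∧ p1) ∨ (p3 ∧ ¬p3 ∧ ¬p2) ∨ (p3 ∧ ¬p3 ∧ p1) ∨ (p3 ∧ p2 ∧ ¬p2) ∨ (p3 ∧ p2 ∧ p1)   (distribute ∧ over ∨)
≡ (¬p2 ∧ ¬p3) ∨ (p3 ∧ p2 ∧ p1)   (simplify)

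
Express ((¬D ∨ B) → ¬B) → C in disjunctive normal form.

((¬D ∨ B) → ¬B) → C
= ¬((¬D ∨ B) → ¬B) ∨ C   [eliminate →]
= ¬(¬(¬D ∨ B) ∨ ¬B) ∨ C   [eliminate →]
= (¬¬(¬D ∨ B) ∧ ¬¬B) ∨ C   [De Morgan]
= ((¬D ∨ B) ∧ ¬¬B) ∨ C   [double negation]
= ((¬D ∨ B) ∧ B) ∨ C   [double negation]
= (¬D ∧ B) ∨ (B ∧ B) ∨ C   [distribute ∧ over ∨]
= B ∨ C   [simplify]

B ∨ C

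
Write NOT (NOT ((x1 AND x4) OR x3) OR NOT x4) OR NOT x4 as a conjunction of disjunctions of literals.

NOT (NOT ((x1 AND x4) OR x3) OR NOT x4) OR NOT x4
≡ (NOT NOT ((x1 AND x4) OR x3) AND NOT NOT x4) OR NOT x4   [De Morgan]
≡ (((x1 AND x4) OR x3) AND NOT NOT x4) OR NOT x4   [double negation]
≡ (((x1 AND x4) OR x3) AND x4) OR NOT x4   [double negation]
≡ (x1 OR x3 OR NOT x4) AND (x4 OR x3 OR NOT x4) AND (x4 OR NOT x4)   [distribute OR over AND]
≡ x1 OR x3 OR NOT x4   [simplify]

x1 OR x3 OR NOT x4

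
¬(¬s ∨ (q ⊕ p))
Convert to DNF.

s ∧ ¬q ∧ ¬p ∨ s ∧ p ∧ q

¬(¬s ∨ (q ⊕ p))
⇔ ¬(¬s ∨ q ∧ ¬p ∨ ¬q ∧ p)   [expand ⊕]
⇔ ¬¬s ∧ ¬(q ∧ ¬p) ∧ ¬(¬q ∧ p)   [De Morgan]
⇔ s ∧ ¬(q ∧ ¬p) ∧ ¬(¬q ∧ p)   [double negation]
⇔ s ∧ (¬q ∨ ¬¬p) ∧ ¬(¬q ∧ p)   [De Morgan]
⇔ s ∧ (¬q ∨ p) ∧ ¬(¬q ∧ p)   [double negation]
⇔ s ∧ (¬q ∨ p) ∧ (¬¬q ∨ ¬p)   [De Morgan]
⇔ s ∧ (¬q ∨ p) ∧ (q ∨ ¬p)   [double negation]
⇔ s ∧ ¬q ∧ q ∨ s ∧ ¬q ∧ ¬p ∨ s ∧ p ∧ q ∨ s ∧ p ∧ ¬p   [distribute ∧ over ∨]
⇔ s ∧ ¬q ∧ ¬p ∨ s ∧ p ∧ q   [simplify]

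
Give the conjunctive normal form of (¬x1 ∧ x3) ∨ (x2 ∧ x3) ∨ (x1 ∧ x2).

(¬x1 ∧ x3) ∨ (x2 ∧ x3) ∨ (x1 ∧ x2)
= (¬x1 ∨ x2 ∨ x1) ∧ (¬x1 ∨ x2 ∨ x2) ∧ (¬x1 ∨ x3 ∨ x1) ∧ (¬x1 ∨ x3 ∨ x2) ∧ (x3 ∨ x2 ∨ x1) ∧ (x3 ∨ x2 ∨ x2) ∧ (x3 ∨ x3 ∨ x1) ∧ (x3 ∨ x3 ∨ x2)   — distribute ∨ over ∧
= (¬x1 ∨ x2) ∧ (x3 ∨ x2) ∧ (x3 ∨ x1)   — simplify

(¬x1 ∨ x2) ∧ (x3 ∨ x2) ∧ (x3 ∨ x1)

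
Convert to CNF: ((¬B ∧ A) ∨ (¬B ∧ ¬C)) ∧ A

¬B ∧ A

((¬B ∧ A) ∨ (¬B ∧ ¬C)) ∧ A
⇔ (¬B ∨ ¬B) ∧ (¬B ∨ ¬C) ∧ (A ∨ ¬B) ∧ (A ∨ ¬C) ∧ A   (distribute ∨ over ∧)
⇔ ¬B ∧ A   (simplify)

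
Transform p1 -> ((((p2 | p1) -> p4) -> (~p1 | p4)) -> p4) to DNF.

~p1 | p4

p1 -> ((((p2 | p1) -> p4) -> (~p1 | p4)) -> p4)
⇔ ~p1 | ((((p2 | p1) -> p4) -> (~p1 | p4)) -> p4)   [eliminate ->]
⇔ ~p1 | ~(((p2 | p1) -> p4) -> (~p1 | p4)) | p4   [eliminate ->]
⇔ ~p1 | ~(~((p2 | p1) -> p4) | ~p1 | p4) | p4   [eliminate ->]
⇔ ~p1 | ~(~(~(p2 | p1) | p4) | ~p1 | p4) | p4   [eliminate ->]
⇔ ~p1 | (~~(~(p2 | p1) | p4) & ~~p1 & ~p4) | p4   [De Morgan]
⇔ ~p1 | ((~(p2 | p1) | p4) & ~~p1 & ~p4) | p4   [double negation]
⇔ ~p1 | (((~p2 & ~p1) | p4) & ~~p1 & ~p4) | p4   [De Morgan]
⇔ ~p1 | (((~p2 & ~p1) | p4) & p1 & ~p4) | p4   [double negation]
⇔ ~p1 | (~p2 & ~p1 & p1 & ~p4) | (p4 & p1 & ~p4) | p4   [distribute & over |]
⇔ ~p1 | p4   [simplify]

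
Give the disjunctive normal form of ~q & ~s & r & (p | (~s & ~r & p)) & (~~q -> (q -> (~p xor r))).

~q & ~s & r & p

~q & ~s & r & (p | (~s & ~r & p)) & (~~q -> (q -> (~p xor r)))
⇔ ~q & ~s & r & (p | (~s & ~r & p)) & (~~~q | (q -> (~p xor r)))
⇔ ~q & ~s & r & (p | (~s & ~r & p)) & (~~~q | ~q | (~p xor r))
⇔ ~q & ~s & r & (p | (~s & ~r & p)) & (~~~q | ~q | (~p & ~r) | (~~p & r))
⇔ ~q & ~s & r & (p | (~s & ~r & p)) & (~q | ~q | (~p & ~r) | (~~p & r))
⇔ ~q & ~s & r & (p | (~s & ~r & p)) & (~q | ~q | (~p & ~r) | (p & r))
⇔ (~q & ~s & r & p & ~q) | (~q & ~s & r & p & ~q) | (~q & ~s & r & p & ~p & ~r) | (~q & ~s & r & p & p & r) | (~q & ~s & r & ~s & ~r & p & ~q) | (~q & ~s & r & ~s & ~r & p & ~q) | (~q & ~s & r & ~s & ~r & p & ~p & ~r) | (~q & ~s & r & ~s & ~r & p & p & r)
⇔ ~q & ~s & r & p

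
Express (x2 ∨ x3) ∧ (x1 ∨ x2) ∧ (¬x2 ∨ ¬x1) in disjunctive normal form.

(x2 ∧ ¬x1) ∨ (x3 ∧ x1 ∧ ¬x2)

(x2 ∨ x3) ∧ (x1 ∨ x2) ∧ (¬x2 ∨ ¬x1)
≡ (x2 ∧ x1 ∧ ¬x2) ∨ (x2 ∧ x1 ∧ ¬x1) ∨ (x2 ∧ x2 ∧ ¬x2) ∨ (x2 ∧ x2 ∧ ¬x1) ∨ (x3 ∧ x1 ∧ ¬x2) ∨ (x3 ∧ x1 ∧ ¬x1) ∨ (x3 ∧ x2 ∧ ¬x2) ∨ (x3 ∧ x2 ∧ ¬x1)   [distribute ∧ over ∨]
≡ (x2 ∧ ¬x1) ∨ (x3 ∧ x1 ∧ ¬x2)   [simplify]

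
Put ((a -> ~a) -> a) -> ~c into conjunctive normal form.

~a | ~c

((a -> ~a) -> a) -> ~c
≡ ~((a -> ~a) -> a) | ~c
≡ ~(~(a -> ~a) | a) | ~c
≡ ~(~(~a | ~a) | a) | ~c
≡ (~~(~a | ~a) & ~a) | ~c
≡ ((~a | ~a) & ~a) | ~c
≡ (~a | ~a | ~c) & (~a | ~c)
≡ ~a | ~c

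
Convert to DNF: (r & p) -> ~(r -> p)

(r & p) -> ~(r -> p)
= ~(r & p) | ~(r -> p)   — eliminate ->
= ~(r & p) | ~(~r | p)   — eliminate ->
= ~r | ~p | ~(~r | p)   — De Morgan
= ~r | ~p | (~~r & ~p)   — De Morgan
= ~r | ~p | (r & ~p)   — double negation
= ~r | ~p   — simplify

~r | ~p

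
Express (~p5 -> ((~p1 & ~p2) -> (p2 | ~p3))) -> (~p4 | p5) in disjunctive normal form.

(~p5 -> ((~p1 & ~p2) -> (p2 | ~p3))) -> (~p4 | p5)
= ~(~p5 -> ((~p1 & ~p2) -> (p2 | ~p3))) | ~p4 | p5   (eliminate ->)
= ~(~~p5 | ((~p1 & ~p2) -> (p2 | ~p3))) | ~p4 | p5   (eliminate ->)
= ~(~~p5 | ~(~p1 & ~p2) | p2 | ~p3) | ~p4 | p5   (eliminate ->)
= (~~~p5 & ~~(~p1 & ~p2) & ~p2 & ~~p3) | ~p4 | p5   (De Morgan)
= (~p5 & ~~(~p1 & ~p2) & ~p2 & ~~p3) | ~p4 | p5   (double negation)
= (~p5 & ~p1 & ~p2 & ~p2 & ~~p3) | ~p4 | p5   (double negation)
= (~p5 & ~p1 & ~p2 & ~p2 & p3) | ~p4 | p5   (double negation)
= (~p5 & ~p1 & ~p2 & p3) | ~p4 | p5   (simplify)

(~p5 & ~p1 & ~p2 & p3) | ~p4 | p5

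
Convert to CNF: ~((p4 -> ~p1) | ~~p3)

p4 & p1 & ~p3

~((p4 -> ~p1) | ~~p3)
= ~(~p4 | ~p1 | ~~p3)   — eliminate ->
= ~~p4 & ~~p1 & ~~~p3   — De Morgan
= p4 & ~~p1 & ~~~p3   — double negation
= p4 & p1 & ~~~p3   — double negation
= p4 & p1 & ~p3   — double negation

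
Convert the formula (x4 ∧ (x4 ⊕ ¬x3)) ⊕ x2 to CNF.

(x4 ∧ (x4 ⊕ ¬x3)) ⊕ x2
≡ ((x4 ∧ (x4 ⊕ ¬x3)) ∨ x2) ∧ ¬(x4 ∧ (x4 ⊕ ¬x3) ∧ x2)   [expand ⊕]
≡ ((x4 ∧ (x4 ∨ ¬x3) ∧ ¬(x4 ∧ ¬x3)) ∨ x2) ∧ ¬(x4 ∧ (x4 ⊕ ¬x3) ∧ x2)   [expand ⊕]
≡ ((x4 ∧ (x4 ∨ ¬x3) ∧ ¬(x4 ∧ ¬x3)) ∨ x2) ∧ ¬(x4 ∧ (x4 ∨ ¬x3) ∧ ¬(x4 ∧ ¬x3) ∧ x2)   [expand ⊕]
≡ ((x4 ∧ (x4 ∨ ¬x3) ∧ (¬x4 ∨ ¬¬x3)) ∨ x2) ∧ ¬(x4 ∧ (x4 ∨ ¬x3) ∧ ¬(x4 ∧ ¬x3) ∧ x2)   [De Morgan]
≡ ((x4 ∧ (x4 ∨ ¬x3) ∧ (¬x4 ∨ x3)) ∨ x2) ∧ ¬(x4 ∧ (x4 ∨ ¬x3) ∧ ¬(x4 ∧ ¬x3) ∧ x2)   [double negation]
≡ ((x4 ∧ (x4 ∨ ¬x3) ∧ (¬x4 ∨ x3)) ∨ x2) ∧ (¬x4 ∨ ¬(x4 ∨ ¬x3) ∨ ¬¬(x4 ∧ ¬x3) ∨ ¬x2)   [De Morgan]
≡ ((x4 ∧ (x4 ∨ ¬x3) ∧ (¬x4 ∨ x3)) ∨ x2) ∧ (¬x4 ∨ (¬x4 ∧ ¬¬x3) ∨ ¬¬(x4 ∧ ¬x3) ∨ ¬x2)   [De Morgan]
≡ ((x4 ∧ (x4 ∨ ¬x3) ∧ (¬x4 ∨ x3)) ∨ x2) ∧ (¬x4 ∨ (¬x4 ∧ x3) ∨ ¬¬(x4 ∧ ¬x3) ∨ ¬x2)   [double negation]
≡ ((x4 ∧ (x4 ∨ ¬x3) ∧ (¬x4 ∨ x3)) ∨ x2) ∧ (¬x4 ∨ (¬x4 ∧ x3) ∨ (x4 ∧ ¬x3) ∨ ¬x2)   [double negation]
≡ (x4 ∨ x2) ∧ (x4 ∨ ¬x3 ∨ x2) ∧ (¬x4 ∨ x3 ∨ x2) ∧ (¬x4 ∨ ¬x4 ∨ x4 ∨ ¬x2) ∧ (¬x4 ∨ ¬x4 ∨ ¬x3 ∨ ¬x2) ∧ (¬x4 ∨ x3 ∨ x4 ∨ ¬x2) ∧ (¬x4 ∨ x3 ∨ ¬x3 ∨ ¬x2)   [distribute ∨ over ∧]
≡ (x4 ∨ x2) ∧ (¬x4 ∨ x3 ∨ x2) ∧ (¬x4 ∨ ¬x3 ∨ ¬x2)   [simplify]

(x4 ∨ x2) ∧ (¬x4 ∨ x3 ∨ x2) ∧ (¬x4 ∨ ¬x3 ∨ ¬x2)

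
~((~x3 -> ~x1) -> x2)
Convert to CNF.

~((~x3 -> ~x1) -> x2)
≡ ~(~(~x3 -> ~x1) | x2)
≡ ~(~(~~x3 | ~x1) | x2)
≡ ~~(~~x3 | ~x1) & ~x2
≡ (~~x3 | ~x1) & ~x2
≡ (x3 | ~x1) & ~x2

(x3 | ~x1) & ~x2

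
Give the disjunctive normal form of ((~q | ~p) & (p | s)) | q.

((~q | ~p) & (p | s)) | q
≡ (~q & p) | (~q & s) | (~p & p) | (~p & s) | q   (distribute & over |)
≡ (~q & p) | (~q & s) | (~p & s) | q   (simplify)

(~q & p) | (~q & s) | (~p & s) | q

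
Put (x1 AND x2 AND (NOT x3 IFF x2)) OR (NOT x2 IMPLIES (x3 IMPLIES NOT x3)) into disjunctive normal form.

x2 OR NOT x3

(x1 AND x2 AND (NOT x3 IFF x2)) OR (NOT x2 IMPLIES (x3 IMPLIES NOT x3))
⇔ (x1 AND x2 AND (NOT x3 IMPLIES x2) AND (x2 IMPLIES NOT x3)) OR (NOT x2 IMPLIES (x3 IMPLIES NOT x3))   (eliminate IFF)
⇔ (x1 AND x2 AND (NOT NOT x3 OR x2) AND (x2 IMPLIES NOT x3)) OR (NOT x2 IMPLIES (x3 IMPLIES NOT x3))   (eliminate IMPLIES)
⇔ (x1 AND x2 AND (NOT NOT x3 OR x2) AND (NOT x2 OR NOT x3)) OR (NOT x2 IMPLIES (x3 IMPLIES NOT x3))   (eliminate IMPLIES)
⇔ (x1 AND x2 AND (NOT NOT x3 OR x2) AND (NOT x2 OR NOT x3)) OR NOT NOT x2 OR (x3 IMPLIES NOT x3)   (eliminate IMPLIES)
⇔ (x1 AND x2 AND (NOT NOT x3 OR x2) AND (NOT x2 OR NOT x3)) OR NOT NOT x2 OR NOT x3 OR NOT x3   (eliminate IMPLIES)
⇔ (x1 AND x2 AND (x3 OR x2) AND (NOT x2 OR NOT x3)) OR NOT NOT x2 OR NOT x3 OR NOT x3   (double negation)
⇔ (x1 AND x2 AND (x3 OR x2) AND (NOT x2 OR NOT x3)) OR x2 OR NOT x3 OR NOT x3   (double negation)
⇔ (x1 AND x2 AND x3 AND NOT x2) OR (x1 AND x2 AND x3 AND NOT x3) OR (x1 AND x2 AND x2 AND NOT x2) OR (x1 AND x2 AND x2 AND NOT x3) OR x2 OR NOT x3 OR NOT x3   (distribute AND over OR)
⇔ x2 OR NOT x3   (simplify)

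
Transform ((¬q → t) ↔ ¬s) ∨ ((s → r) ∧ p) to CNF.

(¬q ∨ ¬s ∨ r) ∧ (¬q ∨ ¬s ∨ p) ∧ (¬t ∨ ¬s ∨ r) ∧ (¬t ∨ ¬s ∨ p) ∧ (s ∨ q ∨ t ∨ p)

((¬q → t) ↔ ¬s) ∨ ((s → r) ∧ p)
≡ (((¬q → t) → ¬s) ∧ (¬s → (¬q → t))) ∨ ((s → r) ∧ p)   — eliminate ↔
≡ ((¬(¬q → t) ∨ ¬s) ∧ (¬s → (¬q → t))) ∨ ((s → r) ∧ p)   — eliminate →
≡ ((¬(¬¬q ∨ t) ∨ ¬s) ∧ (¬s → (¬q → t))) ∨ ((s → r) ∧ p)   — eliminate →
≡ ((¬(¬¬q ∨ t) ∨ ¬s) ∧ (¬¬s ∨ (¬q → t))) ∨ ((s → r) ∧ p)   — eliminate →
≡ ((¬(¬¬q ∨ t) ∨ ¬s) ∧ (¬¬s ∨ ¬¬q ∨ t)) ∨ ((s → r) ∧ p)   — eliminate →
≡ ((¬(¬¬q ∨ t) ∨ ¬s) ∧ (¬¬s ∨ ¬¬q ∨ t)) ∨ ((¬s ∨ r) ∧ p)   — eliminate →
≡ (((¬¬¬q ∧ ¬t) ∨ ¬s) ∧ (¬¬s ∨ ¬¬q ∨ t)) ∨ ((¬s ∨ r) ∧ p)   — De Morgan
≡ (((¬q ∧ ¬t) ∨ ¬s) ∧ (¬¬s ∨ ¬¬q ∨ t)) ∨ ((¬s ∨ r) ∧ p)   — double negation
≡ (((¬q ∧ ¬t) ∨ ¬s) ∧ (s ∨ ¬¬q ∨ t)) ∨ ((¬s ∨ r) ∧ p)   — double negation
≡ (((¬q ∧ ¬t) ∨ ¬s) ∧ (s ∨ q ∨ t)) ∨ ((¬s ∨ r) ∧ p)   — double negation
≡ (¬q ∨ ¬s ∨ ¬s ∨ r) ∧ (¬q ∨ ¬s ∨ p) ∧ (¬t ∨ ¬s ∨ ¬s ∨ r) ∧ (¬t ∨ ¬s ∨ p) ∧ (s ∨ q ∨ t ∨ ¬s ∨ r) ∧ (s ∨ q ∨ t ∨ p)   — distribute ∨ over ∧
≡ (¬q ∨ ¬s ∨ r) ∧ (¬q ∨ ¬s ∨ p) ∧ (¬t ∨ ¬s ∨ r) ∧ (¬t ∨ ¬s ∨ p) ∧ (s ∨ q ∨ t ∨ p)   — simplify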